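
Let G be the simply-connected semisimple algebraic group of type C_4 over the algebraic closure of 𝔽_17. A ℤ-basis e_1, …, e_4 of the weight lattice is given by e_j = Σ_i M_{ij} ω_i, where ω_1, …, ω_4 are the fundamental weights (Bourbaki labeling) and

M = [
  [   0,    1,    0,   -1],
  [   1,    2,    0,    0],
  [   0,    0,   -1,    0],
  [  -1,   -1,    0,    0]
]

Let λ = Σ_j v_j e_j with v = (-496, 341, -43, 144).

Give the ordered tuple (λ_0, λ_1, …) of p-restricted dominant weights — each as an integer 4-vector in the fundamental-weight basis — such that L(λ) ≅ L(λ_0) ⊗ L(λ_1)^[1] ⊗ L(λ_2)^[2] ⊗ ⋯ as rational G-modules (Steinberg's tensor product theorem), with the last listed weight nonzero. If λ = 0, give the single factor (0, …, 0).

In the fundamental-weight basis, λ has coordinates c = M·v (v = (-496, 341, -43, 144)):
  c_1 = (0)·(-496) + 1·341 + (0)·(-43) + (-1)·(144) = 197
  c_2 = (1)·(-496) + 2·341 + (0)·(-43) + 0·144 = 186
  c_3 = (0)·(-496) + 0·341 + (-1)·(-43) + 0·144 = 43
  c_4 = (-1)·(-496) + (-1)·(341) + (0)·(-43) + 0·144 = 155
Expand coordinatewise in base 17:
  c_1 = 197 = 10·17^0 + 11·17^1
  c_2 = 186 = 16·17^0 + 10·17^1
  c_3 = 43 = 9·17^0 + 2·17^1
  c_4 = 155 = 2·17^0 + 9·17^1
p-restricted factor λ_0 = (10, 16, 9, 2)
p-restricted factor λ_1 = (11, 10, 2, 9)

((10, 16, 9, 2), (11, 10, 2, 9))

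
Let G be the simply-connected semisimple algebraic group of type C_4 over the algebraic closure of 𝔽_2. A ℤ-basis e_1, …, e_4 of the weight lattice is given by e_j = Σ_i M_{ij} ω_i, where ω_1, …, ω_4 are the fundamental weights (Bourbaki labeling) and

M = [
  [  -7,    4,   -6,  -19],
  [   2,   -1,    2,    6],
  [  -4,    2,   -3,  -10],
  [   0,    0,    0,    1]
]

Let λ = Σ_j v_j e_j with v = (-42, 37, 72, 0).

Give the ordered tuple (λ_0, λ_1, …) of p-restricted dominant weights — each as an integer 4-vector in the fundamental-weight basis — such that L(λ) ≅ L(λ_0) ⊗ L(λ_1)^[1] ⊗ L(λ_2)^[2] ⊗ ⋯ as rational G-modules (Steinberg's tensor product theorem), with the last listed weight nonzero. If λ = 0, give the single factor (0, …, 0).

((0, 1, 0, 0), (1, 1, 1, 0), (0, 1, 0, 0), (1, 0, 1, 0), (0, 1, 1, 0))

Change of basis e → ω: c = M·v where v = (-42, 37, 72, 0):
  c_1 = -7*-42 + 4*37 + -6*72 + -19*0 = 10
  c_2 = 2*-42 + -1*37 + 2*72 + 6*0 = 23
  c_3 = -4*-42 + 2*37 + -3*72 + -10*0 = 26
  c_4 = 0*-42 + 0*37 + 0*72 + 1*0 = 0
p = 2; digits c_i = Σ_j d_{ij}·2^j, 0 ≤ d_{ij} < 2:
  c_1 = 10 = 0·2^0 + 1·2^1 + 0·2^2 + 1·2^3
  c_2 = 23 = 1·2^0 + 1·2^1 + 1·2^2 + 0·2^3 + 1·2^4
  c_3 = 26 = 0·2^0 + 1·2^1 + 0·2^2 + 1·2^3 + 1·2^4
  c_4 = 0
p-restricted factor λ_0 = (0, 1, 0, 0)
p-restricted factor λ_1 = (1, 1, 1, 0)
p-restricted factor λ_2 = (0, 1, 0, 0)
p-restricted factor λ_3 = (1, 0, 1, 0)
p-restricted factor λ_4 = (0, 1, 1, 0)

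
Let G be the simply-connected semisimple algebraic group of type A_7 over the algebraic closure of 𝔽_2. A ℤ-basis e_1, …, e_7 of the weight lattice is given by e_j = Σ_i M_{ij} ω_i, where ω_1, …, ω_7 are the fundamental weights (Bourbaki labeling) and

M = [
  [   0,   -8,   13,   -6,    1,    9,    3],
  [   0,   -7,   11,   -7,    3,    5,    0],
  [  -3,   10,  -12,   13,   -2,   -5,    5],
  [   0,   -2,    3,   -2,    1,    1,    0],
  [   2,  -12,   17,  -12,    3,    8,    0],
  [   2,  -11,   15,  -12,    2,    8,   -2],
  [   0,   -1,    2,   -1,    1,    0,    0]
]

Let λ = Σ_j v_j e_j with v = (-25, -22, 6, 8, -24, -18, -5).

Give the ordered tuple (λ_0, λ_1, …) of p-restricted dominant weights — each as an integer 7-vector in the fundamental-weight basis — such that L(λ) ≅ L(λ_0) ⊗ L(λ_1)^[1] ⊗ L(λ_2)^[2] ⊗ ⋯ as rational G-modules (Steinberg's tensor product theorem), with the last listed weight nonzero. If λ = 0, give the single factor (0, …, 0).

((1, 0, 0, 0, 0, 0, 0), (0, 1, 0, 0, 0, 0, 1), (1, 0, 0, 1, 1, 1, 0))

Compute c_i = Σ_j M_{ij} v_j with v = (-25, -22, 6, 8, -24, -18, -5):
  c_1 = (0)·(-25) + (-8)·(-22) + (13)·(6) + (-6)·(8) + (1)·(-24) + (9)·(-18) + (3)·(-5) = 5
  c_2 = (0)·(-25) + (-7)·(-22) + (11)·(6) + (-7)·(8) + (3)·(-24) + (5)·(-18) + (0)·(-5) = 2
  c_3 = (-3)·(-25) + (10)·(-22) + (-12)·(6) + (13)·(8) + (-2)·(-24) + (-5)·(-18) + (5)·(-5) = 0
  c_4 = (0)·(-25) + (-2)·(-22) + (3)·(6) + (-2)·(8) + (1)·(-24) + (1)·(-18) + (0)·(-5) = 4
  c_5 = (2)·(-25) + (-12)·(-22) + (17)·(6) + (-12)·(8) + (3)·(-24) + (8)·(-18) + (0)·(-5) = 4
  c_6 = (2)·(-25) + (-11)·(-22) + (15)·(6) + (-12)·(8) + (2)·(-24) + (8)·(-18) + (-2)·(-5) = 4
  c_7 = (0)·(-25) + (-1)·(-22) + (2)·(6) + (-1)·(8) + (1)·(-24) + (0)·(-18) + (0)·(-5) = 2
Writing each c_i in base p = 2:
  c_1 = 5 = 1·2^0 + 0·2^1 + 1·2^2
  c_2 = 2 = 0·2^0 + 1·2^1
  c_3 = 0
  c_4 = 4 = 0·2^0 + 0·2^1 + 1·2^2
  c_5 = 4 = 0·2^0 + 0·2^1 + 1·2^2
  c_6 = 4 = 0·2^0 + 0·2^1 + 1·2^2
  c_7 = 2 = 0·2^0 + 1·2^1
Factor λ_0 = (1, 0, 0, 0, 0, 0, 0)
Factor λ_1 = (0, 1, 0, 0, 0, 0, 1)
Factor λ_2 = (1, 0, 0, 1, 1, 1, 0)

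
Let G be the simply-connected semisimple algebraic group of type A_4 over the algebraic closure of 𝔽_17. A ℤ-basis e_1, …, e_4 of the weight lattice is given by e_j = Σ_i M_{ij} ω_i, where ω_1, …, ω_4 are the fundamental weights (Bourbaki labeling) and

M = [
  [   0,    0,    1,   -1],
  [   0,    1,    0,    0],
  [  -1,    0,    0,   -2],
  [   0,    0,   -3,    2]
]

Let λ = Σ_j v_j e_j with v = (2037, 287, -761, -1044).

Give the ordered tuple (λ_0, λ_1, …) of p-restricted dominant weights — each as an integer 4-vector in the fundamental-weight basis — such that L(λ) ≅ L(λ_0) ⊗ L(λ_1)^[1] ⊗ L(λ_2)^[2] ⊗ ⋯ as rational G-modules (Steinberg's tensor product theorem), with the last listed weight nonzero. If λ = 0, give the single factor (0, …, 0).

((11, 15, 0, 8), (16, 16, 3, 11))

Change of basis e → ω: c = M·v where v = (2037, 287, -761, -1044):
  c_1 = 0*2037 + 0*287 + 1*-761 + -1*-1044 = 283
  c_2 = 0*2037 + 1*287 + 0*-761 + 0*-1044 = 287
  c_3 = -1*2037 + 0*287 + 0*-761 + -2*-1044 = 51
  c_4 = 0*2037 + 0*287 + -3*-761 + 2*-1044 = 195
Writing each c_i in base p = 17:
  c_1 = 283 = 11·17^0 + 16·17^1
  c_2 = 287 = 15·17^0 + 16·17^1
  c_3 = 51 = 0·17^0 + 3·17^1
  c_4 = 195 = 8·17^0 + 11·17^1
Factor λ_0 = (11, 15, 0, 8)
Factor λ_1 = (16, 16, 3, 11)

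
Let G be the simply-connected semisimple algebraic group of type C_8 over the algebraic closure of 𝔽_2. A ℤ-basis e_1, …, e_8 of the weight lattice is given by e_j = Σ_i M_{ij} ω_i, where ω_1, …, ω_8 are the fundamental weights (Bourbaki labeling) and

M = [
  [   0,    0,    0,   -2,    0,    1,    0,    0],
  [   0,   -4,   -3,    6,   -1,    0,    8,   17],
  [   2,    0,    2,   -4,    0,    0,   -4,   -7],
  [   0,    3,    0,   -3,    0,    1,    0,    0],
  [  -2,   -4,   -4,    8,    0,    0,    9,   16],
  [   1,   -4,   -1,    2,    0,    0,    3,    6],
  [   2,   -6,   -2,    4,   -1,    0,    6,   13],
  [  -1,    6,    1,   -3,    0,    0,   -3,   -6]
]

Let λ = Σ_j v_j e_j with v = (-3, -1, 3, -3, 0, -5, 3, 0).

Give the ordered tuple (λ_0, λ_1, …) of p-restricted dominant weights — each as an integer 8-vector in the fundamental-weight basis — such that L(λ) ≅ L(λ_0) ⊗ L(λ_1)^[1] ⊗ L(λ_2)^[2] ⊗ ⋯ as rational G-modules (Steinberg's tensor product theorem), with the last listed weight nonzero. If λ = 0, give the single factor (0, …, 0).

In the fundamental-weight basis, λ has coordinates c = M·v (v = (-3, -1, 3, -3, 0, -5, 3, 0)):
  c_1 = 0*-3 + 0*-1 + 0*3 + -2*-3 + 0*0 + 1*-5 + 0*3 + 0*0 = 1
  c_2 = 0*-3 + -4*-1 + -3*3 + 6*-3 + -1*0 + 0*-5 + 8*3 + 17*0 = 1
  c_3 = 2*-3 + 0*-1 + 2*3 + -4*-3 + 0*0 + 0*-5 + -4*3 + -7*0 = 0
  c_4 = 0*-3 + 3*-1 + 0*3 + -3*-3 + 0*0 + 1*-5 + 0*3 + 0*0 = 1
  c_5 = -2*-3 + -4*-1 + -4*3 + 8*-3 + 0*0 + 0*-5 + 9*3 + 16*0 = 1
  c_6 = 1*-3 + -4*-1 + -1*3 + 2*-3 + 0*0 + 0*-5 + 3*3 + 6*0 = 1
  c_7 = 2*-3 + -6*-1 + -2*3 + 4*-3 + -1*0 + 0*-5 + 6*3 + 13*0 = 0
  c_8 = -1*-3 + 6*-1 + 1*3 + -3*-3 + 0*0 + 0*-5 + -3*3 + -6*0 = 0
Writing each c_i in base p = 2:
  c_1 = 1 = 1·2^0
  c_2 = 1 = 1·2^0
  c_3 = 0
  c_4 = 1 = 1·2^0
  c_5 = 1 = 1·2^0
  c_6 = 1 = 1·2^0
  c_7 = 0
  c_8 = 0
λ_0 = (1, 1, 0, 1, 1, 1, 0, 0)

((1, 1, 0, 1, 1, 1, 0, 0),)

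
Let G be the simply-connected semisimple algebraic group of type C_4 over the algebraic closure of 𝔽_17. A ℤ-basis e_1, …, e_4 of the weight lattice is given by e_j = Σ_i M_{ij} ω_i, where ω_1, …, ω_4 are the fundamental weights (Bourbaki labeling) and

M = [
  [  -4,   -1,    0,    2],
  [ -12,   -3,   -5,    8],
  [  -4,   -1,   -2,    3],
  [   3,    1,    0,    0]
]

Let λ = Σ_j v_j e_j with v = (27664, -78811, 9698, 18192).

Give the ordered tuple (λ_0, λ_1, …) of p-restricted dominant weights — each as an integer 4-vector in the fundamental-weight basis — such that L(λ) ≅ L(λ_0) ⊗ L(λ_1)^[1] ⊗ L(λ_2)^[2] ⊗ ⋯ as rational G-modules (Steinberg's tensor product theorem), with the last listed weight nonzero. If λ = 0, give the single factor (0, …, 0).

Compute c_i = Σ_j M_{ij} v_j with v = (27664, -78811, 9698, 18192):
  c_1 = -4*27664 + -1*-78811 + 0*9698 + 2*18192 = 4539
  c_2 = -12*27664 + -3*-78811 + -5*9698 + 8*18192 = 1511
  c_3 = -4*27664 + -1*-78811 + -2*9698 + 3*18192 = 3335
  c_4 = 3*27664 + 1*-78811 + 0*9698 + 0*18192 = 4181
Expand coordinatewise in base 17:
  c_1 = 4539 = 0·17^0 + 12·17^1 + 15·17^2
  c_2 = 1511 = 15·17^0 + 3·17^1 + 5·17^2
  c_3 = 3335 = 3·17^0 + 9·17^1 + 11·17^2
  c_4 = 4181 = 16·17^0 + 7·17^1 + 14·17^2
Factor λ_0 = (0, 15, 3, 16)
Factor λ_1 = (12, 3, 9, 7)
Factor λ_2 = (15, 5, 11, 14)

((0, 15, 3, 16), (12, 3, 9, 7), (15, 5, 11, 14))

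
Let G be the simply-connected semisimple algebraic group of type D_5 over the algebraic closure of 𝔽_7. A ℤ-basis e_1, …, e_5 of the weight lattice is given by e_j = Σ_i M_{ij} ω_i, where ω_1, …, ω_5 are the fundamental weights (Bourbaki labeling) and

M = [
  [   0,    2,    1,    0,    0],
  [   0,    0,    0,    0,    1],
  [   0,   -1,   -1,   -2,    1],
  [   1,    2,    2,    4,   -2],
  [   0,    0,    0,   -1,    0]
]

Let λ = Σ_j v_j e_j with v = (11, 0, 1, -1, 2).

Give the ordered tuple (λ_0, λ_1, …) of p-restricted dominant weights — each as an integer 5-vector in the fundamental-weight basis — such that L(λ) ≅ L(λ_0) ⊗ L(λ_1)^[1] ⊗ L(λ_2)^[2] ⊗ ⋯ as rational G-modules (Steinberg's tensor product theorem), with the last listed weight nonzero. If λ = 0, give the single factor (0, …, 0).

((1, 2, 3, 5, 1),)

ω-coordinates c = M·v, v = (11, 0, 1, -1, 2):
  c_1 = (0)·(11) + (2)·(0) + (1)·(1) + (0)·(-1) + (0)·(2) = 1
  c_2 = (0)·(11) + (0)·(0) + (0)·(1) + (0)·(-1) + (1)·(2) = 2
  c_3 = (0)·(11) + (-1)·(0) + (-1)·(1) + (-2)·(-1) + (1)·(2) = 3
  c_4 = (1)·(11) + (2)·(0) + (2)·(1) + (4)·(-1) + (-2)·(2) = 5
  c_5 = (0)·(11) + (0)·(0) + (0)·(1) + (-1)·(-1) + (0)·(2) = 1
Expand coordinatewise in base 7:
  c_1 = 1 = 1·7^0
  c_2 = 2 = 2·7^0
  c_3 = 3 = 3·7^0
  c_4 = 5 = 5·7^0
  c_5 = 1 = 1·7^0
Factor λ_0 = (1, 2, 3, 5, 1)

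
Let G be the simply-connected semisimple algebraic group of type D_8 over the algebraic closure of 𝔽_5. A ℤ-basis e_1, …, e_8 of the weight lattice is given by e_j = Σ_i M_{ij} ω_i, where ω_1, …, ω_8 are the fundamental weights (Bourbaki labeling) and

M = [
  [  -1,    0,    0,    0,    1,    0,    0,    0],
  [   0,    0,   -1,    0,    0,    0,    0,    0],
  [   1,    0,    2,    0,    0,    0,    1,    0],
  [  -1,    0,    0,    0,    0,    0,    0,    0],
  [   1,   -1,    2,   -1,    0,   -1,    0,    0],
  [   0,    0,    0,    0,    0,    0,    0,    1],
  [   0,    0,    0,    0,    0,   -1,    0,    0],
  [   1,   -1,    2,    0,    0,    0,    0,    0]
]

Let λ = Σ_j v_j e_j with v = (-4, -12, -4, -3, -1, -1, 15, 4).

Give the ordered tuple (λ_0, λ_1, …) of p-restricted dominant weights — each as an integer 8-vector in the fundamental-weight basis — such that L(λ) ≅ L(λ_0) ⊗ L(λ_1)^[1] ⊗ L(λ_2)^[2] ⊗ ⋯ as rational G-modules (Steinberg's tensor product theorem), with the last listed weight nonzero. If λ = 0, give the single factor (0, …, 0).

Converting to the ω-basis (c_i = row i of M dotted with v = (-4, -12, -4, -3, -1, -1, 15, 4)):
  c_1 = (-1)·(-4) + (0)·(-12) + (0)·(-4) + (0)·(-3) + (1)·(-1) + (0)·(-1) + (0)·(15) + (0)·(4) = 3
  c_2 = (0)·(-4) + (0)·(-12) + (-1)·(-4) + (0)·(-3) + (0)·(-1) + (0)·(-1) + (0)·(15) + (0)·(4) = 4
  c_3 = (1)·(-4) + (0)·(-12) + (2)·(-4) + (0)·(-3) + (0)·(-1) + (0)·(-1) + (1)·(15) + (0)·(4) = 3
  c_4 = (-1)·(-4) + (0)·(-12) + (0)·(-4) + (0)·(-3) + (0)·(-1) + (0)·(-1) + (0)·(15) + (0)·(4) = 4
  c_5 = (1)·(-4) + (-1)·(-12) + (2)·(-4) + (-1)·(-3) + (0)·(-1) + (-1)·(-1) + (0)·(15) + (0)·(4) = 4
  c_6 = (0)·(-4) + (0)·(-12) + (0)·(-4) + (0)·(-3) + (0)·(-1) + (0)·(-1) + (0)·(15) + (1)·(4) = 4
  c_7 = (0)·(-4) + (0)·(-12) + (0)·(-4) + (0)·(-3) + (0)·(-1) + (-1)·(-1) + (0)·(15) + (0)·(4) = 1
  c_8 = (1)·(-4) + (-1)·(-12) + (2)·(-4) + (0)·(-3) + (0)·(-1) + (0)·(-1) + (0)·(15) + (0)·(4) = 0
Base-5 expansion of each c_i:
  c_1 = 3 = 3·5^0
  c_2 = 4 = 4·5^0
  c_3 = 3 = 3·5^0
  c_4 = 4 = 4·5^0
  c_5 = 4 = 4·5^0
  c_6 = 4 = 4·5^0
  c_7 = 1 = 1·5^0
  c_8 = 0
p-restricted factor λ_0 = (3, 4, 3, 4, 4, 4, 1, 0)

((3, 4, 3, 4, 4, 4, 1, 0),)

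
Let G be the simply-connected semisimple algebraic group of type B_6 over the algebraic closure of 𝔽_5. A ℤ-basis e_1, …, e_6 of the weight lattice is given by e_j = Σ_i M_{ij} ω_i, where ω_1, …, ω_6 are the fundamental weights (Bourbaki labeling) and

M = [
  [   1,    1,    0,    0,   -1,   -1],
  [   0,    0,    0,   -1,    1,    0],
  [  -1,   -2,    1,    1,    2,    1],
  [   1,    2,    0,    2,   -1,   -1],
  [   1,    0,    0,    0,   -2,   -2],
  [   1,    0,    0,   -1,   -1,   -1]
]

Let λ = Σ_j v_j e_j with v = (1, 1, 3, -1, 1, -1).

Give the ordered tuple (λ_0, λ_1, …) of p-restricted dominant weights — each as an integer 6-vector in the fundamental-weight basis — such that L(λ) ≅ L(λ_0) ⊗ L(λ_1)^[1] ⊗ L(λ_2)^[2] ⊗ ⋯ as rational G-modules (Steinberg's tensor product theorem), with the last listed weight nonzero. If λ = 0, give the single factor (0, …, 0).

((2, 2, 0, 1, 1, 2),)

ω-coordinates c = M·v, v = (1, 1, 3, -1, 1, -1):
  c_1 = (1)·(1) + (1)·(1) + (0)·(3) + (0)·(-1) + (-1)·(1) + (-1)·(-1) = 2
  c_2 = (0)·(1) + (0)·(1) + (0)·(3) + (-1)·(-1) + (1)·(1) + (0)·(-1) = 2
  c_3 = (-1)·(1) + (-2)·(1) + (1)·(3) + (1)·(-1) + (2)·(1) + (1)·(-1) = 0
  c_4 = (1)·(1) + (2)·(1) + (0)·(3) + (2)·(-1) + (-1)·(1) + (-1)·(-1) = 1
  c_5 = (1)·(1) + (0)·(1) + (0)·(3) + (0)·(-1) + (-2)·(1) + (-2)·(-1) = 1
  c_6 = (1)·(1) + (0)·(1) + (0)·(3) + (-1)·(-1) + (-1)·(1) + (-1)·(-1) = 2
Base-5 expansion of each c_i:
  c_1 = 2 = 2·5^0
  c_2 = 2 = 2·5^0
  c_3 = 0
  c_4 = 1 = 1·5^0
  c_5 = 1 = 1·5^0
  c_6 = 2 = 2·5^0
p-restricted factor λ_0 = (2, 2, 0, 1, 1, 2)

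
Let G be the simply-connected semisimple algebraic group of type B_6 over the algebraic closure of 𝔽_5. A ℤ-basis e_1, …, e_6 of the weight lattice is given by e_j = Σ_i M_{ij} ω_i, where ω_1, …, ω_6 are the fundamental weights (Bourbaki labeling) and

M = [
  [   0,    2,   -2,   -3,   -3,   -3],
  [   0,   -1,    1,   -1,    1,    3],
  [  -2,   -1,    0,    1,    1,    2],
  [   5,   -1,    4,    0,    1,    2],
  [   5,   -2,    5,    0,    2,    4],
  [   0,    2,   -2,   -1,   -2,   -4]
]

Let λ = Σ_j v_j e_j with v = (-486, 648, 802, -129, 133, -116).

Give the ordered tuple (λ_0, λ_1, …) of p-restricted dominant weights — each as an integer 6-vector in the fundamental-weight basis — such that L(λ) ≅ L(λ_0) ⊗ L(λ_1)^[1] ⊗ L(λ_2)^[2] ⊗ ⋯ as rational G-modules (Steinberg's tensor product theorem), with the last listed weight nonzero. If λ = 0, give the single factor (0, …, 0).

ω-coordinates c = M·v, v = (-486, 648, 802, -129, 133, -116):
  c_1 = (0)·(-486) + 2·648 + (-2)·(802) + (-3)·(-129) + (-3)·(133) + (-3)·(-116) = 28
  c_2 = (0)·(-486) + (-1)·(648) + 1·802 + (-1)·(-129) + 1·133 + (3)·(-116) = 68
  c_3 = (-2)·(-486) + (-1)·(648) + 0·802 + (1)·(-129) + 1·133 + (2)·(-116) = 96
  c_4 = (5)·(-486) + (-1)·(648) + 4·802 + (0)·(-129) + 1·133 + (2)·(-116) = 31
  c_5 = (5)·(-486) + (-2)·(648) + 5·802 + (0)·(-129) + 2·133 + (4)·(-116) = 86
  c_6 = (0)·(-486) + 2·648 + (-2)·(802) + (-1)·(-129) + (-2)·(133) + (-4)·(-116) = 19
Writing each c_i in base p = 5:
  c_1 = 28 = 3·5^0 + 0·5^1 + 1·5^2
  c_2 = 68 = 3·5^0 + 3·5^1 + 2·5^2
  c_3 = 96 = 1·5^0 + 4·5^1 + 3·5^2
  c_4 = 31 = 1·5^0 + 1·5^1 + 1·5^2
  c_5 = 86 = 1·5^0 + 2·5^1 + 3·5^2
  c_6 = 19 = 4·5^0 + 3·5^1
λ_0 = (3, 3, 1, 1, 1, 4)
λ_1 = (0, 3, 4, 1, 2, 3)
λ_2 = (1, 2, 3, 1, 3, 0)

((3, 3, 1, 1, 1, 4), (0, 3, 4, 1, 2, 3), (1, 2, 3, 1, 3, 0))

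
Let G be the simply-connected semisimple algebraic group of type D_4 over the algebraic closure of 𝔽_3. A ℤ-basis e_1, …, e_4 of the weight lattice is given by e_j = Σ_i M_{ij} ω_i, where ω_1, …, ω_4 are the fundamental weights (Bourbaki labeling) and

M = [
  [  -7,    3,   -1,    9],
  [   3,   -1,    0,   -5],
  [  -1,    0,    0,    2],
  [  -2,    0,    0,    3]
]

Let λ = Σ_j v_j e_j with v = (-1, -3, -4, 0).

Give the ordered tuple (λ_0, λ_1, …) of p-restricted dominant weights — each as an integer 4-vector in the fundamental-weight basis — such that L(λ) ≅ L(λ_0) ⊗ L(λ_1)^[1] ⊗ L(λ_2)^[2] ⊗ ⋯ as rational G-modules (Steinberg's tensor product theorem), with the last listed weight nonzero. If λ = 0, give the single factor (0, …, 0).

((2, 0, 1, 2),)

Change of basis e → ω: c = M·v where v = (-1, -3, -4, 0):
  c_1 = -7*-1 + 3*-3 + -1*-4 + 9*0 = 2
  c_2 = 3*-1 + -1*-3 + 0*-4 + -5*0 = 0
  c_3 = -1*-1 + 0*-3 + 0*-4 + 2*0 = 1
  c_4 = -2*-1 + 0*-3 + 0*-4 + 3*0 = 2
Base-3 expansion of each c_i:
  c_1 = 2 = 2·3^0
  c_2 = 0
  c_3 = 1 = 1·3^0
  c_4 = 2 = 2·3^0
p-restricted factor λ_0 = (2, 0, 1, 2)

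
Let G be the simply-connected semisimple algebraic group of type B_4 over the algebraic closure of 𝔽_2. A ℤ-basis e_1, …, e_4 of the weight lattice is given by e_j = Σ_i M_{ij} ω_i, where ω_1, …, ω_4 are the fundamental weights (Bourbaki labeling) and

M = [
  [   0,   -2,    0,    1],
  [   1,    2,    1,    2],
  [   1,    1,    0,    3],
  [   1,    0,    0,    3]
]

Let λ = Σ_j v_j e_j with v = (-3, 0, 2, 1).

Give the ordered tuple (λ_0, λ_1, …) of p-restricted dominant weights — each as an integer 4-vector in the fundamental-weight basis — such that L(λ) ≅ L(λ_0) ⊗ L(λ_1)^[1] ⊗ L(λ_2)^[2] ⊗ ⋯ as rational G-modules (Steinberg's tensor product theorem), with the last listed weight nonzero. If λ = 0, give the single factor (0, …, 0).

In the fundamental-weight basis, λ has coordinates c = M·v (v = (-3, 0, 2, 1)):
  c_1 = (0)·(-3) + (-2)·(0) + 0·2 + 1·1 = 1
  c_2 = (1)·(-3) + 2·0 + 1·2 + 2·1 = 1
  c_3 = (1)·(-3) + 1·0 + 0·2 + 3·1 = 0
  c_4 = (1)·(-3) + 0·0 + 0·2 + 3·1 = 0
Base-2 expansion of each c_i:
  c_1 = 1 = 1·2^0
  c_2 = 1 = 1·2^0
  c_3 = 0
  c_4 = 0
λ_0 = (1, 1, 0, 0)

((1, 1, 0, 0),)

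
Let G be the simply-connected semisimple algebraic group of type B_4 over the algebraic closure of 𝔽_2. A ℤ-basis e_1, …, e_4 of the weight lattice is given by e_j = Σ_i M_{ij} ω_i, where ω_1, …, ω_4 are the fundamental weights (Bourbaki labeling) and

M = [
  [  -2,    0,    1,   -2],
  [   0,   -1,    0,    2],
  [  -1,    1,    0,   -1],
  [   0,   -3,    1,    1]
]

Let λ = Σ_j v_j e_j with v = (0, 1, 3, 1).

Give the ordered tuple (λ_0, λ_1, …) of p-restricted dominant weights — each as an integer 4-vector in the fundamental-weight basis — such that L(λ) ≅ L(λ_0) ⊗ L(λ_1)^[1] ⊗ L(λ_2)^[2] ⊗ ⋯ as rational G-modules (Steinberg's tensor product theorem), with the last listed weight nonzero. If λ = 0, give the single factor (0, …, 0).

((1, 1, 0, 1),)

ω-coordinates c = M·v, v = (0, 1, 3, 1):
  c_1 = -2*0 + 0*1 + 1*3 + -2*1 = 1
  c_2 = 0*0 + -1*1 + 0*3 + 2*1 = 1
  c_3 = -1*0 + 1*1 + 0*3 + -1*1 = 0
  c_4 = 0*0 + -3*1 + 1*3 + 1*1 = 1
Writing each c_i in base p = 2:
  c_1 = 1 = 1·2^0
  c_2 = 1 = 1·2^0
  c_3 = 0
  c_4 = 1 = 1·2^0
λ_0 = (1, 1, 0, 1)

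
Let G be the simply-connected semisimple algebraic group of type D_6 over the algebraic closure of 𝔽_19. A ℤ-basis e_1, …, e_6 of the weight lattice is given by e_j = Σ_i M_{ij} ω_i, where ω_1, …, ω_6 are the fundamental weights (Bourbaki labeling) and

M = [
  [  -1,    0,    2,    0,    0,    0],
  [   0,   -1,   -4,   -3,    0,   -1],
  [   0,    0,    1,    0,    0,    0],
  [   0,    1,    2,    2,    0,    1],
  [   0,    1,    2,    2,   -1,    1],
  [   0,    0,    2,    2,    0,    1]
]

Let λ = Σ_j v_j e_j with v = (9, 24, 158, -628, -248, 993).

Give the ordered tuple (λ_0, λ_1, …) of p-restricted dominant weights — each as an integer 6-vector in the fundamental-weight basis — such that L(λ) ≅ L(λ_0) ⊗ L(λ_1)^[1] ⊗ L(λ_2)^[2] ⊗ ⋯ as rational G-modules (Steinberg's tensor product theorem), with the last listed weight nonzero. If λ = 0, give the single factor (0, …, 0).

((3, 7, 6, 1, 2, 15), (16, 12, 8, 4, 17, 2))

ω-coordinates c = M·v, v = (9, 24, 158, -628, -248, 993):
  c_1 = (-1)·(9) + (0)·(24) + (2)·(158) + (0)·(-628) + (0)·(-248) + (0)·(993) = 307
  c_2 = (0)·(9) + (-1)·(24) + (-4)·(158) + (-3)·(-628) + (0)·(-248) + (-1)·(993) = 235
  c_3 = (0)·(9) + (0)·(24) + (1)·(158) + (0)·(-628) + (0)·(-248) + (0)·(993) = 158
  c_4 = (0)·(9) + (1)·(24) + (2)·(158) + (2)·(-628) + (0)·(-248) + (1)·(993) = 77
  c_5 = (0)·(9) + (1)·(24) + (2)·(158) + (2)·(-628) + (-1)·(-248) + (1)·(993) = 325
  c_6 = (0)·(9) + (0)·(24) + (2)·(158) + (2)·(-628) + (0)·(-248) + (1)·(993) = 53
Writing each c_i in base p = 19:
  c_1 = 307 = 3·19^0 + 16·19^1
  c_2 = 235 = 7·19^0 + 12·19^1
  c_3 = 158 = 6·19^0 + 8·19^1
  c_4 = 77 = 1·19^0 + 4·19^1
  c_5 = 325 = 2·19^0 + 17·19^1
  c_6 = 53 = 15·19^0 + 2·19^1
Factor λ_0 = (3, 7, 6, 1, 2, 15)
Factor λ_1 = (16, 12, 8, 4, 17, 2)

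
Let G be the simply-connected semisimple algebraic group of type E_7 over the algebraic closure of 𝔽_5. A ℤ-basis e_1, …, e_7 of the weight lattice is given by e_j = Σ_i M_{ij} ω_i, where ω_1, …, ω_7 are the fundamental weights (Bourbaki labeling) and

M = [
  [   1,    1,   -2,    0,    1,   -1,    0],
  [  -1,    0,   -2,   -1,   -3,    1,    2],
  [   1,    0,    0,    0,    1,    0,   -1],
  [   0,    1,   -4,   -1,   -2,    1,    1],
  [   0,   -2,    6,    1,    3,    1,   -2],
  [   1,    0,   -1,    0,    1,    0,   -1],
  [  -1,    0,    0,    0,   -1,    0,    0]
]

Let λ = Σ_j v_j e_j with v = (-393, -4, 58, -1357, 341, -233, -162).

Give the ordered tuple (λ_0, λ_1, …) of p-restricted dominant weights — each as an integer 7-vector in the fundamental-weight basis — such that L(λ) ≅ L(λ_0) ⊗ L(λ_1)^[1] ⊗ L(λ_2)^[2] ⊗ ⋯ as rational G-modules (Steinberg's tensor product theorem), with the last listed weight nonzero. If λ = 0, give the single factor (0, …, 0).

((1, 4, 0, 4, 3, 2, 2), (2, 0, 2, 3, 2, 0, 0), (2, 2, 4, 1, 4, 2, 2))

Converting to the ω-basis (c_i = row i of M dotted with v = (-393, -4, 58, -1357, 341, -233, -162)):
  c_1 = 1*-393 + 1*-4 + -2*58 + 0*-1357 + 1*341 + -1*-233 + 0*-162 = 61
  c_2 = -1*-393 + 0*-4 + -2*58 + -1*-1357 + -3*341 + 1*-233 + 2*-162 = 54
  c_3 = 1*-393 + 0*-4 + 0*58 + 0*-1357 + 1*341 + 0*-233 + -1*-162 = 110
  c_4 = 0*-393 + 1*-4 + -4*58 + -1*-1357 + -2*341 + 1*-233 + 1*-162 = 44
  c_5 = 0*-393 + -2*-4 + 6*58 + 1*-1357 + 3*341 + 1*-233 + -2*-162 = 113
  c_6 = 1*-393 + 0*-4 + -1*58 + 0*-1357 + 1*341 + 0*-233 + -1*-162 = 52
  c_7 = -1*-393 + 0*-4 + 0*58 + 0*-1357 + -1*341 + 0*-233 + 0*-162 = 52
Base-5 expansion of each c_i:
  c_1 = 61 = 1·5^0 + 2·5^1 + 2·5^2
  c_2 = 54 = 4·5^0 + 0·5^1 + 2·5^2
  c_3 = 110 = 0·5^0 + 2·5^1 + 4·5^2
  c_4 = 44 = 4·5^0 + 3·5^1 + 1·5^2
  c_5 = 113 = 3·5^0 + 2·5^1 + 4·5^2
  c_6 = 52 = 2·5^0 + 0·5^1 + 2·5^2
  c_7 = 52 = 2·5^0 + 0·5^1 + 2·5^2
λ_0 = (1, 4, 0, 4, 3, 2, 2)
λ_1 = (2, 0, 2, 3, 2, 0, 0)
λ_2 = (2, 2, 4, 1, 4, 2, 2)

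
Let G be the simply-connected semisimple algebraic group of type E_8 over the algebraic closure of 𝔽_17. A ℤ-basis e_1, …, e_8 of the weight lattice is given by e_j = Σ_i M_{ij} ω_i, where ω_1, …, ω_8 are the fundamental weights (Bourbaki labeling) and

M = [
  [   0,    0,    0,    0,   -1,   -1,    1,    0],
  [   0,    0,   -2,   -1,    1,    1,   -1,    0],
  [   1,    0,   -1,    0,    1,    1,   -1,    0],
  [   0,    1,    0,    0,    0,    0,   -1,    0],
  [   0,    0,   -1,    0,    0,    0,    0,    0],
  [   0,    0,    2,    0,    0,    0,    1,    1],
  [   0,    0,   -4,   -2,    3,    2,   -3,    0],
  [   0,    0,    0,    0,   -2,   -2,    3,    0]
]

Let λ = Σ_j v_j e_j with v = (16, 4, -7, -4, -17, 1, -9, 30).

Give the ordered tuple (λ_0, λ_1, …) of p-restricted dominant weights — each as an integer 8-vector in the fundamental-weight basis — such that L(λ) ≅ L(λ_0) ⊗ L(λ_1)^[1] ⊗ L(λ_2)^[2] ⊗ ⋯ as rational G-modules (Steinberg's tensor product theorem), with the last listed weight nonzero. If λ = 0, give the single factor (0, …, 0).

Compute c_i = Σ_j M_{ij} v_j with v = (16, 4, -7, -4, -17, 1, -9, 30):
  c_1 = 0·16 + 0·4 + (0)·(-7) + (0)·(-4) + (-1)·(-17) + (-1)·(1) + (1)·(-9) + 0·30 = 7
  c_2 = 0·16 + 0·4 + (-2)·(-7) + (-1)·(-4) + (1)·(-17) + 1·1 + (-1)·(-9) + 0·30 = 11
  c_3 = 1·16 + 0·4 + (-1)·(-7) + (0)·(-4) + (1)·(-17) + 1·1 + (-1)·(-9) + 0·30 = 16
  c_4 = 0·16 + 1·4 + (0)·(-7) + (0)·(-4) + (0)·(-17) + 0·1 + (-1)·(-9) + 0·30 = 13
  c_5 = 0·16 + 0·4 + (-1)·(-7) + (0)·(-4) + (0)·(-17) + 0·1 + (0)·(-9) + 0·30 = 7
  c_6 = 0·16 + 0·4 + (2)·(-7) + (0)·(-4) + (0)·(-17) + 0·1 + (1)·(-9) + 1·30 = 7
  c_7 = 0·16 + 0·4 + (-4)·(-7) + (-2)·(-4) + (3)·(-17) + 2·1 + (-3)·(-9) + 0·30 = 14
  c_8 = 0·16 + 0·4 + (0)·(-7) + (0)·(-4) + (-2)·(-17) + (-2)·(1) + (3)·(-9) + 0·30 = 5
Writing each c_i in base p = 17:
  c_1 = 7 = 7·17^0
  c_2 = 11 = 11·17^0
  c_3 = 16 = 16·17^0
  c_4 = 13 = 13·17^0
  c_5 = 7 = 7·17^0
  c_6 = 7 = 7·17^0
  c_7 = 14 = 14·17^0
  c_8 = 5 = 5·17^0
λ_0 = (7, 11, 16, 13, 7, 7, 14, 5)

((7, 11, 16, 13, 7, 7, 14, 5),)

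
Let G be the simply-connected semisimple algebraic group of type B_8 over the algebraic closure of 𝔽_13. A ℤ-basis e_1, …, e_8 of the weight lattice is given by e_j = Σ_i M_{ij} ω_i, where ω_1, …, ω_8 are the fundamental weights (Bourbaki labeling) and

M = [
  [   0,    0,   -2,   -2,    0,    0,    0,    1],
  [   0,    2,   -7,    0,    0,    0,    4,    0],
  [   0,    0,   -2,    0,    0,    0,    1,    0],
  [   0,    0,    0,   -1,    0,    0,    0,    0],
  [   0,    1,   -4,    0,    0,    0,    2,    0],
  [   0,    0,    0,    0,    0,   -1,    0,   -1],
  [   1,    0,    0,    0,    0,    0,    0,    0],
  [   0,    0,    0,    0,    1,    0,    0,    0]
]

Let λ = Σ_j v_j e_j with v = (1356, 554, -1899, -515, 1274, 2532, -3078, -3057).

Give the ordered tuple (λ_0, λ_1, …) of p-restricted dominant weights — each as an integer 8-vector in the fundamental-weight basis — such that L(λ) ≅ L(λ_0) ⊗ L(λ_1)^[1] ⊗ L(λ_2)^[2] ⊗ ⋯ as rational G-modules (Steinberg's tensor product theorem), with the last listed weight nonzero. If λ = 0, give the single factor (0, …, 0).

((3, 9, 5, 8, 5, 5, 4, 0), (6, 4, 3, 0, 10, 1, 0, 7), (10, 12, 4, 3, 11, 3, 8, 7))

In the fundamental-weight basis, λ has coordinates c = M·v (v = (1356, 554, -1899, -515, 1274, 2532, -3078, -3057)):
  c_1 = (0)·(1356) + (0)·(554) + (-2)·(-1899) + (-2)·(-515) + (0)·(1274) + (0)·(2532) + (0)·(-3078) + (1)·(-3057) = 1771
  c_2 = (0)·(1356) + (2)·(554) + (-7)·(-1899) + (0)·(-515) + (0)·(1274) + (0)·(2532) + (4)·(-3078) + (0)·(-3057) = 2089
  c_3 = (0)·(1356) + (0)·(554) + (-2)·(-1899) + (0)·(-515) + (0)·(1274) + (0)·(2532) + (1)·(-3078) + (0)·(-3057) = 720
  c_4 = (0)·(1356) + (0)·(554) + (0)·(-1899) + (-1)·(-515) + (0)·(1274) + (0)·(2532) + (0)·(-3078) + (0)·(-3057) = 515
  c_5 = (0)·(1356) + (1)·(554) + (-4)·(-1899) + (0)·(-515) + (0)·(1274) + (0)·(2532) + (2)·(-3078) + (0)·(-3057) = 1994
  c_6 = (0)·(1356) + (0)·(554) + (0)·(-1899) + (0)·(-515) + (0)·(1274) + (-1)·(2532) + (0)·(-3078) + (-1)·(-3057) = 525
  c_7 = (1)·(1356) + (0)·(554) + (0)·(-1899) + (0)·(-515) + (0)·(1274) + (0)·(2532) + (0)·(-3078) + (0)·(-3057) = 1356
  c_8 = (0)·(1356) + (0)·(554) + (0)·(-1899) + (0)·(-515) + (1)·(1274) + (0)·(2532) + (0)·(-3078) + (0)·(-3057) = 1274
Base-13 expansion of each c_i:
  c_1 = 1771 = 3·13^0 + 6·13^1 + 10·13^2
  c_2 = 2089 = 9·13^0 + 4·13^1 + 12·13^2
  c_3 = 720 = 5·13^0 + 3·13^1 + 4·13^2
  c_4 = 515 = 8·13^0 + 0·13^1 + 3·13^2
  c_5 = 1994 = 5·13^0 + 10·13^1 + 11·13^2
  c_6 = 525 = 5·13^0 + 1·13^1 + 3·13^2
  c_7 = 1356 = 4·13^0 + 0·13^1 + 8·13^2
  c_8 = 1274 = 0·13^0 + 7·13^1 + 7·13^2
λ_0 = (3, 9, 5, 8, 5, 5, 4, 0)
λ_1 = (6, 4, 3, 0, 10, 1, 0, 7)
λ_2 = (10, 12, 4, 3, 11, 3, 8, 7)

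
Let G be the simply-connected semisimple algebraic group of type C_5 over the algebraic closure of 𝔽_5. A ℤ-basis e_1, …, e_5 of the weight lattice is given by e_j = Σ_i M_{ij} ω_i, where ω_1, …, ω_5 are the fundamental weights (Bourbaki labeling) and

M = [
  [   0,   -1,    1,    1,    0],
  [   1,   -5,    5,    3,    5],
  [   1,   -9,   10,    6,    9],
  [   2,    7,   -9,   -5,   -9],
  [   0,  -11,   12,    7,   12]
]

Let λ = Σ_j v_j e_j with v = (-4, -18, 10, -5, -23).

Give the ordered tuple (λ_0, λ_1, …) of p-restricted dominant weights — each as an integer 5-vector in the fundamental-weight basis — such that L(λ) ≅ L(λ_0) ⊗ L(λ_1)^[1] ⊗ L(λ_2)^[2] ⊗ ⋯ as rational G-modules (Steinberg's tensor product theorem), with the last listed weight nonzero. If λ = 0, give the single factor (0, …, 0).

Converting to the ω-basis (c_i = row i of M dotted with v = (-4, -18, 10, -5, -23)):
  c_1 = (0)·(-4) + (-1)·(-18) + (1)·(10) + (1)·(-5) + (0)·(-23) = 23
  c_2 = (1)·(-4) + (-5)·(-18) + (5)·(10) + (3)·(-5) + (5)·(-23) = 6
  c_3 = (1)·(-4) + (-9)·(-18) + (10)·(10) + (6)·(-5) + (9)·(-23) = 21
  c_4 = (2)·(-4) + (7)·(-18) + (-9)·(10) + (-5)·(-5) + (-9)·(-23) = 8
  c_5 = (0)·(-4) + (-11)·(-18) + (12)·(10) + (7)·(-5) + (12)·(-23) = 7
Expand coordinatewise in base 5:
  c_1 = 23 = 3·5^0 + 4·5^1
  c_2 = 6 = 1·5^0 + 1·5^1
  c_3 = 21 = 1·5^0 + 4·5^1
  c_4 = 8 = 3·5^0 + 1·5^1
  c_5 = 7 = 2·5^0 + 1·5^1
λ_0 = (3, 1, 1, 3, 2)
λ_1 = (4, 1, 4, 1, 1)

((3, 1, 1, 3, 2), (4, 1, 4, 1, 1))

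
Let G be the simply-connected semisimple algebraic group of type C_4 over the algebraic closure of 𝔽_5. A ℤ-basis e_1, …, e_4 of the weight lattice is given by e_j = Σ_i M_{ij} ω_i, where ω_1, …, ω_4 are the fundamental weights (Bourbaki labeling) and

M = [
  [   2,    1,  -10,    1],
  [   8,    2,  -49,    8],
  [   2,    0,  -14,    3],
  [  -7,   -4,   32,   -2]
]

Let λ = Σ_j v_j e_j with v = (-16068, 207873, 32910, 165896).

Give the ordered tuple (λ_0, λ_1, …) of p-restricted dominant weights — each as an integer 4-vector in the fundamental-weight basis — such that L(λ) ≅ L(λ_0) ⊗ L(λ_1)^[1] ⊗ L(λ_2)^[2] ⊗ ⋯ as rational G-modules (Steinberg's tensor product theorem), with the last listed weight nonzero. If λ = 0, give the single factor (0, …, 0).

Compute c_i = Σ_j M_{ij} v_j with v = (-16068, 207873, 32910, 165896):
  c_1 = (2)·(-16068) + 1·207873 + (-10)·(32910) + 1·165896 = 12533
  c_2 = (8)·(-16068) + 2·207873 + (-49)·(32910) + 8·165896 = 1780
  c_3 = (2)·(-16068) + 0·207873 + (-14)·(32910) + 3·165896 = 4812
  c_4 = (-7)·(-16068) + (-4)·(207873) + 32·32910 + (-2)·(165896) = 2312
p = 5; digits c_i = Σ_j d_{ij}·5^j, 0 ≤ d_{ij} < 5:
  c_1 = 12533 = 3·5^0 + 1·5^1 + 1·5^2 + 0·5^3 + 0·5^4 + 4·5^5
  c_2 = 1780 = 0·5^0 + 1·5^1 + 1·5^2 + 4·5^3 + 2·5^4
  c_3 = 4812 = 2·5^0 + 2·5^1 + 2·5^2 + 3·5^3 + 2·5^4 + 1·5^5
  c_4 = 2312 = 2·5^0 + 2·5^1 + 2·5^2 + 3·5^3 + 3·5^4
p-restricted factor λ_0 = (3, 0, 2, 2)
p-restricted factor λ_1 = (1, 1, 2, 2)
p-restricted factor λ_2 = (1, 1, 2, 2)
p-restricted factor λ_3 = (0, 4, 3, 3)
p-restricted factor λ_4 = (0, 2, 2, 3)
p-restricted factor λ_5 = (4, 0, 1, 0)

((3, 0, 2, 2), (1, 1, 2, 2), (1, 1, 2, 2), (0, 4, 3, 3), (0, 2, 2, 3), (4, 0, 1, 0))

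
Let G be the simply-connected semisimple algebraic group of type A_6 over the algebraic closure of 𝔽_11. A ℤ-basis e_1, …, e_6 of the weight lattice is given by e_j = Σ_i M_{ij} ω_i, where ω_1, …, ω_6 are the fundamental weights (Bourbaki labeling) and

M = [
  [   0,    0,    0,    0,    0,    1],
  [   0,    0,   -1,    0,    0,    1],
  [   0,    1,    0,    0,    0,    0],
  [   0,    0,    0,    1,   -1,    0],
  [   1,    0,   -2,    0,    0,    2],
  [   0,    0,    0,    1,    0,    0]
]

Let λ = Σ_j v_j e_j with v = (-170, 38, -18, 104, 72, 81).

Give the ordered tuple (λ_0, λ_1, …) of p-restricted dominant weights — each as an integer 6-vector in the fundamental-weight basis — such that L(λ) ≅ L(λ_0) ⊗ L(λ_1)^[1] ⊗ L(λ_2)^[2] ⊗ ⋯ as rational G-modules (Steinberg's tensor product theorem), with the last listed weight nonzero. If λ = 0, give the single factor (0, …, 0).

((4, 0, 5, 10, 6, 5), (7, 9, 3, 2, 2, 9))

Change of basis e → ω: c = M·v where v = (-170, 38, -18, 104, 72, 81):
  c_1 = 0*-170 + 0*38 + 0*-18 + 0*104 + 0*72 + 1*81 = 81
  c_2 = 0*-170 + 0*38 + -1*-18 + 0*104 + 0*72 + 1*81 = 99
  c_3 = 0*-170 + 1*38 + 0*-18 + 0*104 + 0*72 + 0*81 = 38
  c_4 = 0*-170 + 0*38 + 0*-18 + 1*104 + -1*72 + 0*81 = 32
  c_5 = 1*-170 + 0*38 + -2*-18 + 0*104 + 0*72 + 2*81 = 28
  c_6 = 0*-170 + 0*38 + 0*-18 + 1*104 + 0*72 + 0*81 = 104
Writing each c_i in base p = 11:
  c_1 = 81 = 4·11^0 + 7·11^1
  c_2 = 99 = 0·11^0 + 9·11^1
  c_3 = 38 = 5·11^0 + 3·11^1
  c_4 = 32 = 10·11^0 + 2·11^1
  c_5 = 28 = 6·11^0 + 2·11^1
  c_6 = 104 = 5·11^0 + 9·11^1
λ_0 = (4, 0, 5, 10, 6, 5)
λ_1 = (7, 9, 3, 2, 2, 9)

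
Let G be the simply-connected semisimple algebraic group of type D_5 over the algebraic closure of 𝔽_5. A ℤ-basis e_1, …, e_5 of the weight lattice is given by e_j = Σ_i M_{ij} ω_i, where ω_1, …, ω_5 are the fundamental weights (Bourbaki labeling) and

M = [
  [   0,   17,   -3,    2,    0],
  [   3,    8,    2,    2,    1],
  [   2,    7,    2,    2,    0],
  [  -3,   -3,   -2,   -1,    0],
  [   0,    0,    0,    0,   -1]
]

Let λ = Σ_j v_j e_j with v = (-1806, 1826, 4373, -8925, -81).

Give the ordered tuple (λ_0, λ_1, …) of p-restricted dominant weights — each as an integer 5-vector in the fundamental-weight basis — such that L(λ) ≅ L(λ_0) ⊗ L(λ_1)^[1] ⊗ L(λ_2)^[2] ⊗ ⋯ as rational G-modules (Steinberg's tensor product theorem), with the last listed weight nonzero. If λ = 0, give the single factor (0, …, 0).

Change of basis e → ω: c = M·v where v = (-1806, 1826, 4373, -8925, -81):
  c_1 = 0*-1806 + 17*1826 + -3*4373 + 2*-8925 + 0*-81 = 73
  c_2 = 3*-1806 + 8*1826 + 2*4373 + 2*-8925 + 1*-81 = 5
  c_3 = 2*-1806 + 7*1826 + 2*4373 + 2*-8925 + 0*-81 = 66
  c_4 = -3*-1806 + -3*1826 + -2*4373 + -1*-8925 + 0*-81 = 119
  c_5 = 0*-1806 + 0*1826 + 0*4373 + 0*-8925 + -1*-81 = 81
Base-5 expansion of each c_i:
  c_1 = 73 = 3·5^0 + 4·5^1 + 2·5^2
  c_2 = 5 = 0·5^0 + 1·5^1
  c_3 = 66 = 1·5^0 + 3·5^1 + 2·5^2
  c_4 = 119 = 4·5^0 + 3·5^1 + 4·5^2
  c_5 = 81 = 1·5^0 + 1·5^1 + 3·5^2
λ_0 = (3, 0, 1, 4, 1)
λ_1 = (4, 1, 3, 3, 1)
λ_2 = (2, 0, 2, 4, 3)

((3, 0, 1, 4, 1), (4, 1, 3, 3, 1), (2, 0, 2, 4, 3))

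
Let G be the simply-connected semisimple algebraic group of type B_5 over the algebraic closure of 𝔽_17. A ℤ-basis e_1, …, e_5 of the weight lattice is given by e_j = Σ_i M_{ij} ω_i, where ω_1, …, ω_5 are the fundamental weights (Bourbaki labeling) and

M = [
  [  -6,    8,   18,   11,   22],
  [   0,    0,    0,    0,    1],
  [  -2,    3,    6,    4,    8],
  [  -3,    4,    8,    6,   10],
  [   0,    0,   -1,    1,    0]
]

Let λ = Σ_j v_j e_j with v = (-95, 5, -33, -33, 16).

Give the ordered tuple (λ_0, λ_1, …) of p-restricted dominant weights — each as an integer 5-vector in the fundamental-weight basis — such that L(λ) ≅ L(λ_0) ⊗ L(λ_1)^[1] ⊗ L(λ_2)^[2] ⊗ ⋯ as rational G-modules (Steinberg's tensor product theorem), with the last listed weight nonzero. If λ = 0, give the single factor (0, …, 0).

((5, 16, 3, 3, 0),)

Converting to the ω-basis (c_i = row i of M dotted with v = (-95, 5, -33, -33, 16)):
  c_1 = (-6)·(-95) + (8)·(5) + (18)·(-33) + (11)·(-33) + (22)·(16) = 5
  c_2 = (0)·(-95) + (0)·(5) + (0)·(-33) + (0)·(-33) + (1)·(16) = 16
  c_3 = (-2)·(-95) + (3)·(5) + (6)·(-33) + (4)·(-33) + (8)·(16) = 3
  c_4 = (-3)·(-95) + (4)·(5) + (8)·(-33) + (6)·(-33) + (10)·(16) = 3
  c_5 = (0)·(-95) + (0)·(5) + (-1)·(-33) + (1)·(-33) + (0)·(16) = 0
Expand coordinatewise in base 17:
  c_1 = 5 = 5·17^0
  c_2 = 16 = 16·17^0
  c_3 = 3 = 3·17^0
  c_4 = 3 = 3·17^0
  c_5 = 0
Factor λ_0 = (5, 16, 3, 3, 0)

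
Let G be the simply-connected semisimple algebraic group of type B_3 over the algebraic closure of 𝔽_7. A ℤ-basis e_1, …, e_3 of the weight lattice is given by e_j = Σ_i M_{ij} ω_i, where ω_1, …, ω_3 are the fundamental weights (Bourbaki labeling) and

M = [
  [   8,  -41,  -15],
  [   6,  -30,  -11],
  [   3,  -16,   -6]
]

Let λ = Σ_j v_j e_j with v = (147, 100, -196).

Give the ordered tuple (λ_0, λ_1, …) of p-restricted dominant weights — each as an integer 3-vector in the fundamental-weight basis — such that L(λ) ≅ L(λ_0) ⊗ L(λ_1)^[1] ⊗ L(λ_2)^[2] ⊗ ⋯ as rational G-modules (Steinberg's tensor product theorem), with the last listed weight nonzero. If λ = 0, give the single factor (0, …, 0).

Change of basis e → ω: c = M·v where v = (147, 100, -196):
  c_1 = 8·147 + (-41)·(100) + (-15)·(-196) = 16
  c_2 = 6·147 + (-30)·(100) + (-11)·(-196) = 38
  c_3 = 3·147 + (-16)·(100) + (-6)·(-196) = 17
Writing each c_i in base p = 7:
  c_1 = 16 = 2·7^0 + 2·7^1
  c_2 = 38 = 3·7^0 + 5·7^1
  c_3 = 17 = 3·7^0 + 2·7^1
p-restricted factor λ_0 = (2, 3, 3)
p-restricted factor λ_1 = (2, 5, 2)

((2, 3, 3), (2, 5, 2))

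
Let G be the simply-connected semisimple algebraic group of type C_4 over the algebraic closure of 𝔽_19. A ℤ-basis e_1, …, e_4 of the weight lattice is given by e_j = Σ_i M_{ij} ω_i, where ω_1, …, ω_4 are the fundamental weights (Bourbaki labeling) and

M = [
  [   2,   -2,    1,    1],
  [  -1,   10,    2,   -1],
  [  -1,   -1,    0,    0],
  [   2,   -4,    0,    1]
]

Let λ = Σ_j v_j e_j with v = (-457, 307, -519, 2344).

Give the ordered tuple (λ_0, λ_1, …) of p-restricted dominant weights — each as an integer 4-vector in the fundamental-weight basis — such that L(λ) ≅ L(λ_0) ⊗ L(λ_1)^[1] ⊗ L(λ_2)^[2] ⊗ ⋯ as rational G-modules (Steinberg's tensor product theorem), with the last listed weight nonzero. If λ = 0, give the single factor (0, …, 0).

((12, 12, 17, 12), (15, 7, 7, 10))

Change of basis e → ω: c = M·v where v = (-457, 307, -519, 2344):
  c_1 = (2)·(-457) + (-2)·(307) + (1)·(-519) + (1)·(2344) = 297
  c_2 = (-1)·(-457) + (10)·(307) + (2)·(-519) + (-1)·(2344) = 145
  c_3 = (-1)·(-457) + (-1)·(307) + (0)·(-519) + (0)·(2344) = 150
  c_4 = (2)·(-457) + (-4)·(307) + (0)·(-519) + (1)·(2344) = 202
Expand coordinatewise in base 19:
  c_1 = 297 = 12·19^0 + 15·19^1
  c_2 = 145 = 12·19^0 + 7·19^1
  c_3 = 150 = 17·19^0 + 7·19^1
  c_4 = 202 = 12·19^0 + 10·19^1
p-restricted factor λ_0 = (12, 12, 17, 12)
p-restricted factor λ_1 = (15, 7, 7, 10)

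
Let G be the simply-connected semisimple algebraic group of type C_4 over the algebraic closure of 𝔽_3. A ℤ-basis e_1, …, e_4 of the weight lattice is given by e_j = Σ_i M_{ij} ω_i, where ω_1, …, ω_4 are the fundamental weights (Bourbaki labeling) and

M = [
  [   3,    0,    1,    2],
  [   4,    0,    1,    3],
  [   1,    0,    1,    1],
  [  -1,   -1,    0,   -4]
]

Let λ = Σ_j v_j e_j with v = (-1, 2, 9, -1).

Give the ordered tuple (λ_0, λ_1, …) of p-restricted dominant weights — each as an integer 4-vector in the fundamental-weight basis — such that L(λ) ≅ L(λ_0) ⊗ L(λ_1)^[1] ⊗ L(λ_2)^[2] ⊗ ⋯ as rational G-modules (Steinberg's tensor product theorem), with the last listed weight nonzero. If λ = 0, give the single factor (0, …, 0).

((1, 2, 1, 0), (1, 0, 2, 1))

In the fundamental-weight basis, λ has coordinates c = M·v (v = (-1, 2, 9, -1)):
  c_1 = (3)·(-1) + (0)·(2) + (1)·(9) + (2)·(-1) = 4
  c_2 = (4)·(-1) + (0)·(2) + (1)·(9) + (3)·(-1) = 2
  c_3 = (1)·(-1) + (0)·(2) + (1)·(9) + (1)·(-1) = 7
  c_4 = (-1)·(-1) + (-1)·(2) + (0)·(9) + (-4)·(-1) = 3
p = 3; digits c_i = Σ_j d_{ij}·3^j, 0 ≤ d_{ij} < 3:
  c_1 = 4 = 1·3^0 + 1·3^1
  c_2 = 2 = 2·3^0
  c_3 = 7 = 1·3^0 + 2·3^1
  c_4 = 3 = 0·3^0 + 1·3^1
Factor λ_0 = (1, 2, 1, 0)
Factor λ_1 = (1, 0, 2, 1)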